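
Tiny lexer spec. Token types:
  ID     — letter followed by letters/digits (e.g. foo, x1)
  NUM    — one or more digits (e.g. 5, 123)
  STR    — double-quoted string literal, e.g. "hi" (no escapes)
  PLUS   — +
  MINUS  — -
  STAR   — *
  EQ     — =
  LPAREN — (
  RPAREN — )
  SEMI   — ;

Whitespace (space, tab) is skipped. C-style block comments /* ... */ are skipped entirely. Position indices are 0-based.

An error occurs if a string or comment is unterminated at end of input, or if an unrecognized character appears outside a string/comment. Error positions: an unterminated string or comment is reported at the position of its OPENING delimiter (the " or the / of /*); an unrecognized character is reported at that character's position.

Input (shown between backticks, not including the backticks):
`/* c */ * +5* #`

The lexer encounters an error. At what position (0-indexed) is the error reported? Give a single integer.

pos=0: enter COMMENT mode (saw '/*')
exit COMMENT mode (now at pos=7)
pos=8: emit STAR '*'
pos=10: emit PLUS '+'
pos=11: emit NUM '5' (now at pos=12)
pos=12: emit STAR '*'
pos=14: ERROR — unrecognized char '#'

Answer: 14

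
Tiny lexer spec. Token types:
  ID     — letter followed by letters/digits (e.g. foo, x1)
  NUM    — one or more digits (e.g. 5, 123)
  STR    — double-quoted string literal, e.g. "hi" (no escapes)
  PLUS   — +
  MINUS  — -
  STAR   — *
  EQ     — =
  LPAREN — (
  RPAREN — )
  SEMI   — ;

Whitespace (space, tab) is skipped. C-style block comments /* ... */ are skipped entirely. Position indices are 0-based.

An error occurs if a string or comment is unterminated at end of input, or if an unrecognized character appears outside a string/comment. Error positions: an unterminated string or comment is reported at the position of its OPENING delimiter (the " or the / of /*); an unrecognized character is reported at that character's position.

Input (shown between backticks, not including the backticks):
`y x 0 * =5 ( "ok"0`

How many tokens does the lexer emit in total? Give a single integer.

Answer: 9

Derivation:
pos=0: emit ID 'y' (now at pos=1)
pos=2: emit ID 'x' (now at pos=3)
pos=4: emit NUM '0' (now at pos=5)
pos=6: emit STAR '*'
pos=8: emit EQ '='
pos=9: emit NUM '5' (now at pos=10)
pos=11: emit LPAREN '('
pos=13: enter STRING mode
pos=13: emit STR "ok" (now at pos=17)
pos=17: emit NUM '0' (now at pos=18)
DONE. 9 tokens: [ID, ID, NUM, STAR, EQ, NUM, LPAREN, STR, NUM]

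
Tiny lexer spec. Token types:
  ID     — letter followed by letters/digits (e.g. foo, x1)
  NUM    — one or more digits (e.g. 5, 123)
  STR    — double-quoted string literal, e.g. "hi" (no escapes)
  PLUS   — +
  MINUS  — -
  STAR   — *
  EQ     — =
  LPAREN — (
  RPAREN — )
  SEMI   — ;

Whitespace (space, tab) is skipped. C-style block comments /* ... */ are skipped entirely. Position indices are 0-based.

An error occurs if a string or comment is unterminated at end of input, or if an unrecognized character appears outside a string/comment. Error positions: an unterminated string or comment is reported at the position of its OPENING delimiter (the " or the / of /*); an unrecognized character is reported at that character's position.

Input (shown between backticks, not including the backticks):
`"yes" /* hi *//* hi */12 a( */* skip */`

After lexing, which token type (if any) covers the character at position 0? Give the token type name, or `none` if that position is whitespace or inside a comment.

Answer: STR

Derivation:
pos=0: enter STRING mode
pos=0: emit STR "yes" (now at pos=5)
pos=6: enter COMMENT mode (saw '/*')
exit COMMENT mode (now at pos=14)
pos=14: enter COMMENT mode (saw '/*')
exit COMMENT mode (now at pos=22)
pos=22: emit NUM '12' (now at pos=24)
pos=25: emit ID 'a' (now at pos=26)
pos=26: emit LPAREN '('
pos=28: emit STAR '*'
pos=29: enter COMMENT mode (saw '/*')
exit COMMENT mode (now at pos=39)
DONE. 5 tokens: [STR, NUM, ID, LPAREN, STAR]
Position 0: char is '"' -> STR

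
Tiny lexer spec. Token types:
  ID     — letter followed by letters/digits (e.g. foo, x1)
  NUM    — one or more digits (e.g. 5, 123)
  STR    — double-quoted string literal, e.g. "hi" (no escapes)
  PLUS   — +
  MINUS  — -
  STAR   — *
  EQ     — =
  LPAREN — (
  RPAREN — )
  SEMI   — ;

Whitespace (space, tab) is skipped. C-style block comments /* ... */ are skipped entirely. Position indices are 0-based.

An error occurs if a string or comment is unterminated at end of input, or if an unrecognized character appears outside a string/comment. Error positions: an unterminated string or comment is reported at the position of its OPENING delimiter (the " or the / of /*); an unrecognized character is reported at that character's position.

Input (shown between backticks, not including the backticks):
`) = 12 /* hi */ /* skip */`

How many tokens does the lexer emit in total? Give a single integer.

Answer: 3

Derivation:
pos=0: emit RPAREN ')'
pos=2: emit EQ '='
pos=4: emit NUM '12' (now at pos=6)
pos=7: enter COMMENT mode (saw '/*')
exit COMMENT mode (now at pos=15)
pos=16: enter COMMENT mode (saw '/*')
exit COMMENT mode (now at pos=26)
DONE. 3 tokens: [RPAREN, EQ, NUM]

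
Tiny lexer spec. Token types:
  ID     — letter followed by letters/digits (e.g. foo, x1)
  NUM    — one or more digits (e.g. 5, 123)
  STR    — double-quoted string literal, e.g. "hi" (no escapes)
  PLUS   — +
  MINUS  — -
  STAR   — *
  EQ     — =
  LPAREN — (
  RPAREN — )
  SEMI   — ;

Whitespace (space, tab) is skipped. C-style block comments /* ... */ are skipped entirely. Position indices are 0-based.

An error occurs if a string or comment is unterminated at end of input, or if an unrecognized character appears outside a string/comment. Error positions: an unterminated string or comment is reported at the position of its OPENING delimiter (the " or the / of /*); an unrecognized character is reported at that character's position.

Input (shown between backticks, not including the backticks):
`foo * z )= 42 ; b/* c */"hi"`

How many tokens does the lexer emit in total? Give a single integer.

pos=0: emit ID 'foo' (now at pos=3)
pos=4: emit STAR '*'
pos=6: emit ID 'z' (now at pos=7)
pos=8: emit RPAREN ')'
pos=9: emit EQ '='
pos=11: emit NUM '42' (now at pos=13)
pos=14: emit SEMI ';'
pos=16: emit ID 'b' (now at pos=17)
pos=17: enter COMMENT mode (saw '/*')
exit COMMENT mode (now at pos=24)
pos=24: enter STRING mode
pos=24: emit STR "hi" (now at pos=28)
DONE. 9 tokens: [ID, STAR, ID, RPAREN, EQ, NUM, SEMI, ID, STR]

Answer: 9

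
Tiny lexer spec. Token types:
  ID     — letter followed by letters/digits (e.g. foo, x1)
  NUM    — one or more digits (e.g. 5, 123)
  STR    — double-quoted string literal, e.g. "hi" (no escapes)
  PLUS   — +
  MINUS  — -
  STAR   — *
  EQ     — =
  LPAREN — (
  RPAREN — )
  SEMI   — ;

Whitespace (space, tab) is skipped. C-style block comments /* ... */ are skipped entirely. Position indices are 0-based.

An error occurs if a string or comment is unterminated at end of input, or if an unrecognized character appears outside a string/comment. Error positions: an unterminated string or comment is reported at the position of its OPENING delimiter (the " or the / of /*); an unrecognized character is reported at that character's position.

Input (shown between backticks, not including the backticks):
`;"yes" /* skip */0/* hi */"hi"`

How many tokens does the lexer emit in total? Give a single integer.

Answer: 4

Derivation:
pos=0: emit SEMI ';'
pos=1: enter STRING mode
pos=1: emit STR "yes" (now at pos=6)
pos=7: enter COMMENT mode (saw '/*')
exit COMMENT mode (now at pos=17)
pos=17: emit NUM '0' (now at pos=18)
pos=18: enter COMMENT mode (saw '/*')
exit COMMENT mode (now at pos=26)
pos=26: enter STRING mode
pos=26: emit STR "hi" (now at pos=30)
DONE. 4 tokens: [SEMI, STR, NUM, STR]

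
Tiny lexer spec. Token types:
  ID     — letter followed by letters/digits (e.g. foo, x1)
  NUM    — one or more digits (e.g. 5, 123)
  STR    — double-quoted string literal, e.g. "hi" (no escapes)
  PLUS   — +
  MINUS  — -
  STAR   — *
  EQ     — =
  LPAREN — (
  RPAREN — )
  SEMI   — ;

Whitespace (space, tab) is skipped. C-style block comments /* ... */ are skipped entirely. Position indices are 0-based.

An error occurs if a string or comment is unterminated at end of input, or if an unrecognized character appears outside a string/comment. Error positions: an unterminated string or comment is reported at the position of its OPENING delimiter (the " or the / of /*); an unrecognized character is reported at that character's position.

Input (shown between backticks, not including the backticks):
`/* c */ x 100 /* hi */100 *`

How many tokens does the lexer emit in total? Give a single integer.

pos=0: enter COMMENT mode (saw '/*')
exit COMMENT mode (now at pos=7)
pos=8: emit ID 'x' (now at pos=9)
pos=10: emit NUM '100' (now at pos=13)
pos=14: enter COMMENT mode (saw '/*')
exit COMMENT mode (now at pos=22)
pos=22: emit NUM '100' (now at pos=25)
pos=26: emit STAR '*'
DONE. 4 tokens: [ID, NUM, NUM, STAR]

Answer: 4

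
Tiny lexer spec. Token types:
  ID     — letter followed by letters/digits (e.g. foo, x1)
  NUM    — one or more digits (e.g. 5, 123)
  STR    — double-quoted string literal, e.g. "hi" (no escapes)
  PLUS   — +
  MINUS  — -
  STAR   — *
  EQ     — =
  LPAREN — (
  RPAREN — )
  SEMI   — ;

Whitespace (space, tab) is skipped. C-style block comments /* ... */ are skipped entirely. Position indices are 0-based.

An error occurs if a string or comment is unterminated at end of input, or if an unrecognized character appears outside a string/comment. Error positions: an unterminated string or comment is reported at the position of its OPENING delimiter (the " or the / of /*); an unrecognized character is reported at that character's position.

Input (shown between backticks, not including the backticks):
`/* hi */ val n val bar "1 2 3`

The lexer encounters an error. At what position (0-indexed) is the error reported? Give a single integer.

pos=0: enter COMMENT mode (saw '/*')
exit COMMENT mode (now at pos=8)
pos=9: emit ID 'val' (now at pos=12)
pos=13: emit ID 'n' (now at pos=14)
pos=15: emit ID 'val' (now at pos=18)
pos=19: emit ID 'bar' (now at pos=22)
pos=23: enter STRING mode
pos=23: ERROR — unterminated string

Answer: 23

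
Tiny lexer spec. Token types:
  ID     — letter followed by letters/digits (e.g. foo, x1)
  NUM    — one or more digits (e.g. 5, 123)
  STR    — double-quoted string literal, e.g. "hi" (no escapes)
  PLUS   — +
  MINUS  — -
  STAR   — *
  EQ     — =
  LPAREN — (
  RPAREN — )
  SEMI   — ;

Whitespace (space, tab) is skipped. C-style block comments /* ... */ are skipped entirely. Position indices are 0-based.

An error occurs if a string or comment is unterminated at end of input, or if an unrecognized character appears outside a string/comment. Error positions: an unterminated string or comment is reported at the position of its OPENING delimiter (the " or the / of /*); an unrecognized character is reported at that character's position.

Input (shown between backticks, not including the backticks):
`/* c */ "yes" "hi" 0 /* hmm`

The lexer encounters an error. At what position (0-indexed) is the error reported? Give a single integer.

pos=0: enter COMMENT mode (saw '/*')
exit COMMENT mode (now at pos=7)
pos=8: enter STRING mode
pos=8: emit STR "yes" (now at pos=13)
pos=14: enter STRING mode
pos=14: emit STR "hi" (now at pos=18)
pos=19: emit NUM '0' (now at pos=20)
pos=21: enter COMMENT mode (saw '/*')
pos=21: ERROR — unterminated comment (reached EOF)

Answer: 21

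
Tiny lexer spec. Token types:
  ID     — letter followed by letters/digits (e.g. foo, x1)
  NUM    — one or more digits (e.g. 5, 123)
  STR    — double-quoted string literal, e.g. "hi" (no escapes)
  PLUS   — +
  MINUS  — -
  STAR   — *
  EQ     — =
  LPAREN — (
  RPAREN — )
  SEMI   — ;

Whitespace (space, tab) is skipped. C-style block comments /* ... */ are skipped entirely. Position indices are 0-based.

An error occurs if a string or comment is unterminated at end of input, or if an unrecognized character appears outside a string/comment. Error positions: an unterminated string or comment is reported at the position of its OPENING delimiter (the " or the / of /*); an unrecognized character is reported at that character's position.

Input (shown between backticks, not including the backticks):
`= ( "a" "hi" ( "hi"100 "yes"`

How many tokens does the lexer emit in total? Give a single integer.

Answer: 8

Derivation:
pos=0: emit EQ '='
pos=2: emit LPAREN '('
pos=4: enter STRING mode
pos=4: emit STR "a" (now at pos=7)
pos=8: enter STRING mode
pos=8: emit STR "hi" (now at pos=12)
pos=13: emit LPAREN '('
pos=15: enter STRING mode
pos=15: emit STR "hi" (now at pos=19)
pos=19: emit NUM '100' (now at pos=22)
pos=23: enter STRING mode
pos=23: emit STR "yes" (now at pos=28)
DONE. 8 tokens: [EQ, LPAREN, STR, STR, LPAREN, STR, NUM, STR]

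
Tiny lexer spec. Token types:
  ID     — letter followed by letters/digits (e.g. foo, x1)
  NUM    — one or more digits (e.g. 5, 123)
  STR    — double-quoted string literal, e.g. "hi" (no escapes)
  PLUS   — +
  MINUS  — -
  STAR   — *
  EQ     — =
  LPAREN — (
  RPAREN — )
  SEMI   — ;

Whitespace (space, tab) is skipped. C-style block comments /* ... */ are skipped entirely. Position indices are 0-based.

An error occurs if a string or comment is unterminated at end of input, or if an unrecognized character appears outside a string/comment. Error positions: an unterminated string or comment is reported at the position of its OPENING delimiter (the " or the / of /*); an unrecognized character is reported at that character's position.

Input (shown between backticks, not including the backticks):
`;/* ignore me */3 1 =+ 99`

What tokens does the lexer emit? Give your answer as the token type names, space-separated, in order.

pos=0: emit SEMI ';'
pos=1: enter COMMENT mode (saw '/*')
exit COMMENT mode (now at pos=16)
pos=16: emit NUM '3' (now at pos=17)
pos=18: emit NUM '1' (now at pos=19)
pos=20: emit EQ '='
pos=21: emit PLUS '+'
pos=23: emit NUM '99' (now at pos=25)
DONE. 6 tokens: [SEMI, NUM, NUM, EQ, PLUS, NUM]

Answer: SEMI NUM NUM EQ PLUS NUM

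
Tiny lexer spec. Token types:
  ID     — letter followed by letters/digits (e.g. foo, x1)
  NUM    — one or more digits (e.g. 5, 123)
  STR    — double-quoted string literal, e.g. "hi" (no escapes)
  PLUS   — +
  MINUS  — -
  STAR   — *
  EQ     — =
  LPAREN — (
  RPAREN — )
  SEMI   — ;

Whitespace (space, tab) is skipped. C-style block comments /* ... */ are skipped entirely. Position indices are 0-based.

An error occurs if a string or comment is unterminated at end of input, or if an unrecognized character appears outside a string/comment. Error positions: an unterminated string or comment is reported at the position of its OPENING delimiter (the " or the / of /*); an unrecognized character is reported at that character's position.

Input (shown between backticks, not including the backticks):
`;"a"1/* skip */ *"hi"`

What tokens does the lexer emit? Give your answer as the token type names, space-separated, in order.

Answer: SEMI STR NUM STAR STR

Derivation:
pos=0: emit SEMI ';'
pos=1: enter STRING mode
pos=1: emit STR "a" (now at pos=4)
pos=4: emit NUM '1' (now at pos=5)
pos=5: enter COMMENT mode (saw '/*')
exit COMMENT mode (now at pos=15)
pos=16: emit STAR '*'
pos=17: enter STRING mode
pos=17: emit STR "hi" (now at pos=21)
DONE. 5 tokens: [SEMI, STR, NUM, STAR, STR]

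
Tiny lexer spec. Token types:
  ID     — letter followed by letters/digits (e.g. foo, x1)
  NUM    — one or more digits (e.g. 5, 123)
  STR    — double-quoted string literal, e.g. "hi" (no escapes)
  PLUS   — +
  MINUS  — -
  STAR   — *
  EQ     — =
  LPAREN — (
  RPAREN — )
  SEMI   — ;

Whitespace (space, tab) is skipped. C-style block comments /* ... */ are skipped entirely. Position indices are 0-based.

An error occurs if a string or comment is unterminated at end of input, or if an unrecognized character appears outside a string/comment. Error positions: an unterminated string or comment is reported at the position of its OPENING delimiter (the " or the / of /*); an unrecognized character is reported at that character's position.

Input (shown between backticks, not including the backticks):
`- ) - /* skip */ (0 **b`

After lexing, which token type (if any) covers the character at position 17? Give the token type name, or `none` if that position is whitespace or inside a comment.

pos=0: emit MINUS '-'
pos=2: emit RPAREN ')'
pos=4: emit MINUS '-'
pos=6: enter COMMENT mode (saw '/*')
exit COMMENT mode (now at pos=16)
pos=17: emit LPAREN '('
pos=18: emit NUM '0' (now at pos=19)
pos=20: emit STAR '*'
pos=21: emit STAR '*'
pos=22: emit ID 'b' (now at pos=23)
DONE. 8 tokens: [MINUS, RPAREN, MINUS, LPAREN, NUM, STAR, STAR, ID]
Position 17: char is '(' -> LPAREN

Answer: LPAREN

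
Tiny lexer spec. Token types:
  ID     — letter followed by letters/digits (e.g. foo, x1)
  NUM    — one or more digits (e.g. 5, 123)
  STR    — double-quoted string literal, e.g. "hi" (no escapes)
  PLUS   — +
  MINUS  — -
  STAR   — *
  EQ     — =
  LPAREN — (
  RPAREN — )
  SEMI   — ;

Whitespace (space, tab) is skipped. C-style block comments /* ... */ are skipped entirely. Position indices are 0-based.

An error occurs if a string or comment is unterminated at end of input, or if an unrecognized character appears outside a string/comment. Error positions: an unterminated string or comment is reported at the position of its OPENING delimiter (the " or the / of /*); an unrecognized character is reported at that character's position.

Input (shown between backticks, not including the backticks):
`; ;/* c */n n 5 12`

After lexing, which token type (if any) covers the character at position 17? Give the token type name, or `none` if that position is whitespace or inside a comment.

pos=0: emit SEMI ';'
pos=2: emit SEMI ';'
pos=3: enter COMMENT mode (saw '/*')
exit COMMENT mode (now at pos=10)
pos=10: emit ID 'n' (now at pos=11)
pos=12: emit ID 'n' (now at pos=13)
pos=14: emit NUM '5' (now at pos=15)
pos=16: emit NUM '12' (now at pos=18)
DONE. 6 tokens: [SEMI, SEMI, ID, ID, NUM, NUM]
Position 17: char is '2' -> NUM

Answer: NUM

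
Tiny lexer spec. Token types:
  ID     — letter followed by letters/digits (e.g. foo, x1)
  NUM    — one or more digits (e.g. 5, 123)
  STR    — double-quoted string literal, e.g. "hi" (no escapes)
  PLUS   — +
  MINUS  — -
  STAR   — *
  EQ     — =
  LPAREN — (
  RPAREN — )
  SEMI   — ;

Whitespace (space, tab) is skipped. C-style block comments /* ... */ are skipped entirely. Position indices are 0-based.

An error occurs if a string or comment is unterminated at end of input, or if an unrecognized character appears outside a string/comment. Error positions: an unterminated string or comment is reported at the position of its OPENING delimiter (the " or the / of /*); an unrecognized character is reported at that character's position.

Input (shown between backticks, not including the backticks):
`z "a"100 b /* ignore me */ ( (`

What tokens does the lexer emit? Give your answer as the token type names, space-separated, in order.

pos=0: emit ID 'z' (now at pos=1)
pos=2: enter STRING mode
pos=2: emit STR "a" (now at pos=5)
pos=5: emit NUM '100' (now at pos=8)
pos=9: emit ID 'b' (now at pos=10)
pos=11: enter COMMENT mode (saw '/*')
exit COMMENT mode (now at pos=26)
pos=27: emit LPAREN '('
pos=29: emit LPAREN '('
DONE. 6 tokens: [ID, STR, NUM, ID, LPAREN, LPAREN]

Answer: ID STR NUM ID LPAREN LPAREN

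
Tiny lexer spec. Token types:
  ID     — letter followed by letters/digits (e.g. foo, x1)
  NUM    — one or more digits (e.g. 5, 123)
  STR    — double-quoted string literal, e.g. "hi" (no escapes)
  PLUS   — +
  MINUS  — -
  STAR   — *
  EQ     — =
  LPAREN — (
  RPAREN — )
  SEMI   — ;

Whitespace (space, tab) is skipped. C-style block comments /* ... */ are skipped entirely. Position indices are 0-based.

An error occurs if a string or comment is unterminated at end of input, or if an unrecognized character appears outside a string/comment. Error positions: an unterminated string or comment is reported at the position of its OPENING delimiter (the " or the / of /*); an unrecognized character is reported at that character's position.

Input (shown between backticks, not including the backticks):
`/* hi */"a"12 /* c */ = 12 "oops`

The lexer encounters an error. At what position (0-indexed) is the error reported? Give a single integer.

pos=0: enter COMMENT mode (saw '/*')
exit COMMENT mode (now at pos=8)
pos=8: enter STRING mode
pos=8: emit STR "a" (now at pos=11)
pos=11: emit NUM '12' (now at pos=13)
pos=14: enter COMMENT mode (saw '/*')
exit COMMENT mode (now at pos=21)
pos=22: emit EQ '='
pos=24: emit NUM '12' (now at pos=26)
pos=27: enter STRING mode
pos=27: ERROR — unterminated string

Answer: 27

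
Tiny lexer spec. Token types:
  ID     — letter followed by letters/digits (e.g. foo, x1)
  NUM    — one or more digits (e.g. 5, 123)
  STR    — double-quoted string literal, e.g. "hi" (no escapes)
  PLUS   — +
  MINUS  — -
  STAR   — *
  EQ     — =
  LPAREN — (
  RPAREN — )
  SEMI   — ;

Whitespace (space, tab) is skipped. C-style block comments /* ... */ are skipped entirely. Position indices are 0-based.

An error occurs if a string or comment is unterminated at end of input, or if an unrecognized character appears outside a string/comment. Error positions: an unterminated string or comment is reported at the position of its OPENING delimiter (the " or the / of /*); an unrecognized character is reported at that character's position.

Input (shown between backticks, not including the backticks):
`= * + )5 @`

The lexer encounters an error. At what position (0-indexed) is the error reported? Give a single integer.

pos=0: emit EQ '='
pos=2: emit STAR '*'
pos=4: emit PLUS '+'
pos=6: emit RPAREN ')'
pos=7: emit NUM '5' (now at pos=8)
pos=9: ERROR — unrecognized char '@'

Answer: 9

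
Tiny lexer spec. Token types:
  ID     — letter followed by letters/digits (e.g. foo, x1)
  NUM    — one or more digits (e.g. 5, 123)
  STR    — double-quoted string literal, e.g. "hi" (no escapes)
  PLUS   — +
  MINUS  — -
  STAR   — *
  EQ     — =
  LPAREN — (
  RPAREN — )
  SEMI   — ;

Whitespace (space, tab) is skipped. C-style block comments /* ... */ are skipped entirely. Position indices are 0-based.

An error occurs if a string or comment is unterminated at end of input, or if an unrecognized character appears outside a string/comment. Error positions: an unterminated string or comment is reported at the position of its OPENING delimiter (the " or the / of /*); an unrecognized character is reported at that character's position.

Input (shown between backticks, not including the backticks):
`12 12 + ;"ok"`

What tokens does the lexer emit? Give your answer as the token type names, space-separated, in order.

Answer: NUM NUM PLUS SEMI STR

Derivation:
pos=0: emit NUM '12' (now at pos=2)
pos=3: emit NUM '12' (now at pos=5)
pos=6: emit PLUS '+'
pos=8: emit SEMI ';'
pos=9: enter STRING mode
pos=9: emit STR "ok" (now at pos=13)
DONE. 5 tokens: [NUM, NUM, PLUS, SEMI, STR]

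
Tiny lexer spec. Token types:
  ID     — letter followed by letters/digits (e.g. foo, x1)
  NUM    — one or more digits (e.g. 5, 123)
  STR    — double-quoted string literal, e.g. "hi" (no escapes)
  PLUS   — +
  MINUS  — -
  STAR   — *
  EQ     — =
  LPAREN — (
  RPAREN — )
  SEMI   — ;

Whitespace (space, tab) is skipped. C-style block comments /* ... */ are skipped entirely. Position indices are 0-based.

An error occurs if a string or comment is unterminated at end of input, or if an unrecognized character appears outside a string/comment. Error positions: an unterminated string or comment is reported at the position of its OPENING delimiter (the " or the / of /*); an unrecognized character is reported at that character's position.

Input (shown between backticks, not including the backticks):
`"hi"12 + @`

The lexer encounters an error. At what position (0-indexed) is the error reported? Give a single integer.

pos=0: enter STRING mode
pos=0: emit STR "hi" (now at pos=4)
pos=4: emit NUM '12' (now at pos=6)
pos=7: emit PLUS '+'
pos=9: ERROR — unrecognized char '@'

Answer: 9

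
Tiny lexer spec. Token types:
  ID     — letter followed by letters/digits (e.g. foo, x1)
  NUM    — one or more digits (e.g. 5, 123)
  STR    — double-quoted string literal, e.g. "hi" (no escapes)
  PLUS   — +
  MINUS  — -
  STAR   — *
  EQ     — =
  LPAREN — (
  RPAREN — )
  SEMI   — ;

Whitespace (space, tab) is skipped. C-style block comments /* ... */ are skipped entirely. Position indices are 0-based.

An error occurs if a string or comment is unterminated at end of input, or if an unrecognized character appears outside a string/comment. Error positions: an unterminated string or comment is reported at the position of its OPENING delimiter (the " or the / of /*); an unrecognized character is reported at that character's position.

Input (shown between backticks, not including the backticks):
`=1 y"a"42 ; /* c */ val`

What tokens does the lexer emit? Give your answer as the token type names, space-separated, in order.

Answer: EQ NUM ID STR NUM SEMI ID

Derivation:
pos=0: emit EQ '='
pos=1: emit NUM '1' (now at pos=2)
pos=3: emit ID 'y' (now at pos=4)
pos=4: enter STRING mode
pos=4: emit STR "a" (now at pos=7)
pos=7: emit NUM '42' (now at pos=9)
pos=10: emit SEMI ';'
pos=12: enter COMMENT mode (saw '/*')
exit COMMENT mode (now at pos=19)
pos=20: emit ID 'val' (now at pos=23)
DONE. 7 tokens: [EQ, NUM, ID, STR, NUM, SEMI, ID]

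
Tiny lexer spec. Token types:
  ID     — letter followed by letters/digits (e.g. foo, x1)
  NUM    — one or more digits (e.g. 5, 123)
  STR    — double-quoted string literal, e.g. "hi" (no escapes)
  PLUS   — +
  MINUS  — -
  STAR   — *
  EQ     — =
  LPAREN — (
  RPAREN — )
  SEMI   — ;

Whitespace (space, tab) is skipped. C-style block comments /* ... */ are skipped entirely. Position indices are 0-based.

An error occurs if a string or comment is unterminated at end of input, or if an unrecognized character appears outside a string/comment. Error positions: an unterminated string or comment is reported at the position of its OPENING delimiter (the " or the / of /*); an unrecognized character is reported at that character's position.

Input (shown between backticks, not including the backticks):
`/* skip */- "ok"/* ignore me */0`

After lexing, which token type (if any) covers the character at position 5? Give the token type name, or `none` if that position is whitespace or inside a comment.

pos=0: enter COMMENT mode (saw '/*')
exit COMMENT mode (now at pos=10)
pos=10: emit MINUS '-'
pos=12: enter STRING mode
pos=12: emit STR "ok" (now at pos=16)
pos=16: enter COMMENT mode (saw '/*')
exit COMMENT mode (now at pos=31)
pos=31: emit NUM '0' (now at pos=32)
DONE. 3 tokens: [MINUS, STR, NUM]
Position 5: char is 'i' -> none

Answer: none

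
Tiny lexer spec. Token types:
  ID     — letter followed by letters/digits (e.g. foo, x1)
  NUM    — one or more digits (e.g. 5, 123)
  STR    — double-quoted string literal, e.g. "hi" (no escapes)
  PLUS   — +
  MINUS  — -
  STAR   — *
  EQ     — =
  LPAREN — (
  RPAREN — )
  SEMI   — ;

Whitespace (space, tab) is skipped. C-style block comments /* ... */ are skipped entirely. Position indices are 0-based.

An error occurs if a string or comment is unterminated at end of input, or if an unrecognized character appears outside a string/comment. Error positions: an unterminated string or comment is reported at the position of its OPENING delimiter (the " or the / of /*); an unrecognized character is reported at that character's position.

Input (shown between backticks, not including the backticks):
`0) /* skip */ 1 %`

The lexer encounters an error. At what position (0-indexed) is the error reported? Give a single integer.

pos=0: emit NUM '0' (now at pos=1)
pos=1: emit RPAREN ')'
pos=3: enter COMMENT mode (saw '/*')
exit COMMENT mode (now at pos=13)
pos=14: emit NUM '1' (now at pos=15)
pos=16: ERROR — unrecognized char '%'

Answer: 16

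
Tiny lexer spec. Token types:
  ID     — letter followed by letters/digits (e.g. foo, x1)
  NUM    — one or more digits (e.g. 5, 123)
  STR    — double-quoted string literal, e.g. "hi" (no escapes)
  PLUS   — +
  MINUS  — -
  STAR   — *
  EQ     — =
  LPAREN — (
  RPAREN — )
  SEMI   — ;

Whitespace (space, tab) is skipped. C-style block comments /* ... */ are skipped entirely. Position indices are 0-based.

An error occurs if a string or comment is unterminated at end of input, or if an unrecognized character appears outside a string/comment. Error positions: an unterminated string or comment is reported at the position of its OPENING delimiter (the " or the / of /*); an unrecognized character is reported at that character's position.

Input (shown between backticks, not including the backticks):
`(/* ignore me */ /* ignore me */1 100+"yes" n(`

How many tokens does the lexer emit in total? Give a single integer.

Answer: 7

Derivation:
pos=0: emit LPAREN '('
pos=1: enter COMMENT mode (saw '/*')
exit COMMENT mode (now at pos=16)
pos=17: enter COMMENT mode (saw '/*')
exit COMMENT mode (now at pos=32)
pos=32: emit NUM '1' (now at pos=33)
pos=34: emit NUM '100' (now at pos=37)
pos=37: emit PLUS '+'
pos=38: enter STRING mode
pos=38: emit STR "yes" (now at pos=43)
pos=44: emit ID 'n' (now at pos=45)
pos=45: emit LPAREN '('
DONE. 7 tokens: [LPAREN, NUM, NUM, PLUS, STR, ID, LPAREN]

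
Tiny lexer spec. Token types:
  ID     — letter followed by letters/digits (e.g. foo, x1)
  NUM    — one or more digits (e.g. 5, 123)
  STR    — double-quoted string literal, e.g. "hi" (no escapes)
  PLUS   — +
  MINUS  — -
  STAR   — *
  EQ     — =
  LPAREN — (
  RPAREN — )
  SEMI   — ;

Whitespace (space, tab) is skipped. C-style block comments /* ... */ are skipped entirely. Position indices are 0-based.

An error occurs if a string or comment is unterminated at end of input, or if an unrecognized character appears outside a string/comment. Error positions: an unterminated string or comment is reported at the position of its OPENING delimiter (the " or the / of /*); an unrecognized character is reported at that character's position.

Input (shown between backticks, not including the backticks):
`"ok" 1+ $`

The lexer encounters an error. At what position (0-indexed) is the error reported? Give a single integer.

pos=0: enter STRING mode
pos=0: emit STR "ok" (now at pos=4)
pos=5: emit NUM '1' (now at pos=6)
pos=6: emit PLUS '+'
pos=8: ERROR — unrecognized char '$'

Answer: 8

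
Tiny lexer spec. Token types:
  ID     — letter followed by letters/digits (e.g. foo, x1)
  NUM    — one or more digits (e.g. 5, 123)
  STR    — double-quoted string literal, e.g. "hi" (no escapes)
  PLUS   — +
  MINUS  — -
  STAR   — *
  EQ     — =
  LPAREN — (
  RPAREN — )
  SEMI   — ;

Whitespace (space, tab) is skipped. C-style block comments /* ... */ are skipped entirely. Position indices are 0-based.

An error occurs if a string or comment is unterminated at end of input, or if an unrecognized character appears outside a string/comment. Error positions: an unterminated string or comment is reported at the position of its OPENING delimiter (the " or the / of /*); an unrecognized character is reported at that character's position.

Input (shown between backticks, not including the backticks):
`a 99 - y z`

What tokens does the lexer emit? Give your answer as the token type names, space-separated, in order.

Answer: ID NUM MINUS ID ID

Derivation:
pos=0: emit ID 'a' (now at pos=1)
pos=2: emit NUM '99' (now at pos=4)
pos=5: emit MINUS '-'
pos=7: emit ID 'y' (now at pos=8)
pos=9: emit ID 'z' (now at pos=10)
DONE. 5 tokens: [ID, NUM, MINUS, ID, ID]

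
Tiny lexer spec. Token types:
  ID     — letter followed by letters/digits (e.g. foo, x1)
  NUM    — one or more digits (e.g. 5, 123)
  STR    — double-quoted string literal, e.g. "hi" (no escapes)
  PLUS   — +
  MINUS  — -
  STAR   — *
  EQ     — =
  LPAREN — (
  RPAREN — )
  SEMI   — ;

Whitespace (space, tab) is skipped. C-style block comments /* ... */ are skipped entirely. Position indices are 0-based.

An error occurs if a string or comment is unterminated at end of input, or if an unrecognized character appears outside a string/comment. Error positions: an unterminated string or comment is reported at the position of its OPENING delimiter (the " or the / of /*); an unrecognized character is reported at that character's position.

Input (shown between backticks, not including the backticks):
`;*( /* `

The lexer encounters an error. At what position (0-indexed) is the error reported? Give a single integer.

Answer: 4

Derivation:
pos=0: emit SEMI ';'
pos=1: emit STAR '*'
pos=2: emit LPAREN '('
pos=4: enter COMMENT mode (saw '/*')
pos=4: ERROR — unterminated comment (reached EOF)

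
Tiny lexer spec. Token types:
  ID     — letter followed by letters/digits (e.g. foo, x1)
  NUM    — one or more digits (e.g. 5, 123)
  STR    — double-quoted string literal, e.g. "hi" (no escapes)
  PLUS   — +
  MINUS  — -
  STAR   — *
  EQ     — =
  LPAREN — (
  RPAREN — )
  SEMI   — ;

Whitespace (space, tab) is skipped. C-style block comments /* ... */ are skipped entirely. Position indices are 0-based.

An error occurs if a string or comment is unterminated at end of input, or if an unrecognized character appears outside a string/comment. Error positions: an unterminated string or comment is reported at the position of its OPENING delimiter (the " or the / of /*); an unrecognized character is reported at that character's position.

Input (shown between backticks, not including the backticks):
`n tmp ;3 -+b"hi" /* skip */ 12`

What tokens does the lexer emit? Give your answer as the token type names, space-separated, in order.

pos=0: emit ID 'n' (now at pos=1)
pos=2: emit ID 'tmp' (now at pos=5)
pos=6: emit SEMI ';'
pos=7: emit NUM '3' (now at pos=8)
pos=9: emit MINUS '-'
pos=10: emit PLUS '+'
pos=11: emit ID 'b' (now at pos=12)
pos=12: enter STRING mode
pos=12: emit STR "hi" (now at pos=16)
pos=17: enter COMMENT mode (saw '/*')
exit COMMENT mode (now at pos=27)
pos=28: emit NUM '12' (now at pos=30)
DONE. 9 tokens: [ID, ID, SEMI, NUM, MINUS, PLUS, ID, STR, NUM]

Answer: ID ID SEMI NUM MINUS PLUS ID STR NUM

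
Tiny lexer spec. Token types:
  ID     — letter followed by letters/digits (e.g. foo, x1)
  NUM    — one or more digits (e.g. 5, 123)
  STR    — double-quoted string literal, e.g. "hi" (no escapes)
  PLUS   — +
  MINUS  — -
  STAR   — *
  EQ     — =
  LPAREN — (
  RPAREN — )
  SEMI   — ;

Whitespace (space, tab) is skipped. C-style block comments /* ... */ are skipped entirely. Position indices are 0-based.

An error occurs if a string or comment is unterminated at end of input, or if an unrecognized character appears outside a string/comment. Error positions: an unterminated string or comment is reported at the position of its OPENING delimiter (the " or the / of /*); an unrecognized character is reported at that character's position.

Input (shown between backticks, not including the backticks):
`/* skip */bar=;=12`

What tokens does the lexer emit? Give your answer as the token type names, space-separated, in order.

pos=0: enter COMMENT mode (saw '/*')
exit COMMENT mode (now at pos=10)
pos=10: emit ID 'bar' (now at pos=13)
pos=13: emit EQ '='
pos=14: emit SEMI ';'
pos=15: emit EQ '='
pos=16: emit NUM '12' (now at pos=18)
DONE. 5 tokens: [ID, EQ, SEMI, EQ, NUM]

Answer: ID EQ SEMI EQ NUM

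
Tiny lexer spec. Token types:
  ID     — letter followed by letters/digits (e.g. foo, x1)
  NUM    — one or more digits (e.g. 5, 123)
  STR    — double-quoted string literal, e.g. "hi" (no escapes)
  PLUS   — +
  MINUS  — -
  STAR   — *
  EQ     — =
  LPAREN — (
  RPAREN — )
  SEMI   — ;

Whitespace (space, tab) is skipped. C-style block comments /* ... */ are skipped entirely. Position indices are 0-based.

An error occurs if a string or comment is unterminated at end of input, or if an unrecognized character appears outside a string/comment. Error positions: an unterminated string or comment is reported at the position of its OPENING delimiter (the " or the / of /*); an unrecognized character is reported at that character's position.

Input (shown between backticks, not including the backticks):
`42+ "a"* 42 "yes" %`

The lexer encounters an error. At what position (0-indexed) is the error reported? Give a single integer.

pos=0: emit NUM '42' (now at pos=2)
pos=2: emit PLUS '+'
pos=4: enter STRING mode
pos=4: emit STR "a" (now at pos=7)
pos=7: emit STAR '*'
pos=9: emit NUM '42' (now at pos=11)
pos=12: enter STRING mode
pos=12: emit STR "yes" (now at pos=17)
pos=18: ERROR — unrecognized char '%'

Answer: 18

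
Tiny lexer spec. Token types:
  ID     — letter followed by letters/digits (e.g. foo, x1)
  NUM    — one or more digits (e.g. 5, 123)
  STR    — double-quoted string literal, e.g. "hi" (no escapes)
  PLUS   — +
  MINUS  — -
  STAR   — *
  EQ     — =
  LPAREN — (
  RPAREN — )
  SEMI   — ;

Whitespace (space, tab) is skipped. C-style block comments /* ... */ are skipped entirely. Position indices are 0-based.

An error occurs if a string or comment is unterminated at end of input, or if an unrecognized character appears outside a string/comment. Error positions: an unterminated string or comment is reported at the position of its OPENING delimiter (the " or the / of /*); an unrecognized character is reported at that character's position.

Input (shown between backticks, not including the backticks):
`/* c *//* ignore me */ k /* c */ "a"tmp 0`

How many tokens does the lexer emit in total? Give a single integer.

Answer: 4

Derivation:
pos=0: enter COMMENT mode (saw '/*')
exit COMMENT mode (now at pos=7)
pos=7: enter COMMENT mode (saw '/*')
exit COMMENT mode (now at pos=22)
pos=23: emit ID 'k' (now at pos=24)
pos=25: enter COMMENT mode (saw '/*')
exit COMMENT mode (now at pos=32)
pos=33: enter STRING mode
pos=33: emit STR "a" (now at pos=36)
pos=36: emit ID 'tmp' (now at pos=39)
pos=40: emit NUM '0' (now at pos=41)
DONE. 4 tokens: [ID, STR, ID, NUM]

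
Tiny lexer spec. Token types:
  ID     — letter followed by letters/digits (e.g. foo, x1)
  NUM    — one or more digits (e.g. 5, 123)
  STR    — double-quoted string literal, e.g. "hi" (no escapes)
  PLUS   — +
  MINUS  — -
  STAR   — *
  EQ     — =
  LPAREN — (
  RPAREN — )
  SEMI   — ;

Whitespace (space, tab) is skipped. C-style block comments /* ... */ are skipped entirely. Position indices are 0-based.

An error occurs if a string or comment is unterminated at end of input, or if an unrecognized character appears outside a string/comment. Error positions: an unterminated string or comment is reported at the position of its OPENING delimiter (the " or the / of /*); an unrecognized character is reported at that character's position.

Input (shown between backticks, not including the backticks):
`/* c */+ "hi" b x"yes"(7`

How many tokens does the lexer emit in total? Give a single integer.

Answer: 7

Derivation:
pos=0: enter COMMENT mode (saw '/*')
exit COMMENT mode (now at pos=7)
pos=7: emit PLUS '+'
pos=9: enter STRING mode
pos=9: emit STR "hi" (now at pos=13)
pos=14: emit ID 'b' (now at pos=15)
pos=16: emit ID 'x' (now at pos=17)
pos=17: enter STRING mode
pos=17: emit STR "yes" (now at pos=22)
pos=22: emit LPAREN '('
pos=23: emit NUM '7' (now at pos=24)
DONE. 7 tokens: [PLUS, STR, ID, ID, STR, LPAREN, NUM]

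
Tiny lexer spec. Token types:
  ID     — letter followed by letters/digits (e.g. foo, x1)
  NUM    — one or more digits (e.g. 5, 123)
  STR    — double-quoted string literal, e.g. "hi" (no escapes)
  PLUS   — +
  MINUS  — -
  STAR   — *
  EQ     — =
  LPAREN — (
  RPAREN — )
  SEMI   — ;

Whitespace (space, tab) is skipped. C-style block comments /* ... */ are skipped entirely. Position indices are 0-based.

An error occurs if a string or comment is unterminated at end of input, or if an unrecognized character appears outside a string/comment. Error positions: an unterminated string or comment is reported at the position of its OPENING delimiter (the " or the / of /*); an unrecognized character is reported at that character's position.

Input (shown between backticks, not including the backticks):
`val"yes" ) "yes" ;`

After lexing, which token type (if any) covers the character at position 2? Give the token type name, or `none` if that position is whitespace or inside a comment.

pos=0: emit ID 'val' (now at pos=3)
pos=3: enter STRING mode
pos=3: emit STR "yes" (now at pos=8)
pos=9: emit RPAREN ')'
pos=11: enter STRING mode
pos=11: emit STR "yes" (now at pos=16)
pos=17: emit SEMI ';'
DONE. 5 tokens: [ID, STR, RPAREN, STR, SEMI]
Position 2: char is 'l' -> ID

Answer: ID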